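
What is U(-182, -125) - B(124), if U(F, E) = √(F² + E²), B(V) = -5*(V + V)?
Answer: 1240 + 41*√29 ≈ 1460.8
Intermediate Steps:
B(V) = -10*V
U(F, E) = √(E² + F²)
U(-182, -125) - B(124) = √((-125)² + (-182)²) - (-10)*124 = √(15625 + 33124) - 1*(-1240) = √48749 + 1240 = 41*√29 + 1240 = 1240 + 41*√29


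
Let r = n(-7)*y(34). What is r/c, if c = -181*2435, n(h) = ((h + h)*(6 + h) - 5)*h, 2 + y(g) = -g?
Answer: -2268/440735 ≈ -0.0051460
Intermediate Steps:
y(g) = -2 - g
n(h) = h*(-5 + 2*h*(6 + h)) (n(h) = ((2*h)*(6 + h) - 5)*h = (2*h*(6 + h) - 5)*h = (-5 + 2*h*(6 + h))*h = h*(-5 + 2*h*(6 + h)))
c = -440735
r = 2268 (r = (-7*(-5 + 2*(-7)² + 12*(-7)))*(-2 - 1*34) = (-7*(-5 + 2*49 - 84))*(-2 - 34) = -7*(-5 + 98 - 84)*(-36) = -7*9*(-36) = -63*(-36) = 2268)
r/c = 2268/(-440735) = 2268*(-1/440735) = -2268/440735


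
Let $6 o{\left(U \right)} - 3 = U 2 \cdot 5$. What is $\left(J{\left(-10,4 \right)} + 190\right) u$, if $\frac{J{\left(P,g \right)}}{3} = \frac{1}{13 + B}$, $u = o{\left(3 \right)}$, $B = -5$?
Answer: $\frac{16753}{16} \approx 1047.1$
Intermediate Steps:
$o{\left(U \right)} = \frac{1}{2} + \frac{5 U}{3}$ ($o{\left(U \right)} = \frac{1}{2} + \frac{U 2 \cdot 5}{6} = \frac{1}{2} + \frac{2 U 5}{6} = \frac{1}{2} + \frac{10 U}{6} = \frac{1}{2} + \frac{5 U}{3}$)
$u = \frac{11}{2}$ ($u = \frac{1}{2} + \frac{5}{3} \cdot 3 = \frac{1}{2} + 5 = \frac{11}{2} \approx 5.5$)
$J{\left(P,g \right)} = \frac{3}{8}$ ($J{\left(P,g \right)} = \frac{3}{13 - 5} = \frac{3}{8}$)
$\left(J{\left(-10,4 \right)} + 190\right) u = \left(\frac{3}{8} + 190\right) \frac{11}{2} = \frac{1523}{8} \cdot \frac{11}{2} = \frac{16753}{16}$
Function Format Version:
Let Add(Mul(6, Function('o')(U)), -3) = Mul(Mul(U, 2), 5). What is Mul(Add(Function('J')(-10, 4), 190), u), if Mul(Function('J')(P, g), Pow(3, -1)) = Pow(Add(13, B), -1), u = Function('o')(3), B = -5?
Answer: Rational(16753, 16) ≈ 1047.1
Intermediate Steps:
Function('o')(U) = Add(Rational(1, 2), Mul(Rational(5, 3), U)) (Function('o')(U) = Add(Rational(1, 2), Mul(Rational(1, 6), Mul(Mul(U, 2), 5))) = Add(Rational(1, 2), Mul(Rational(1, 6), Mul(Mul(2, U), 5))) = Add(Rational(1, 2), Mul(Rational(1, 6), Mul(10, U))) = Add(Rational(1, 2), Mul(Rational(5, 3), U)))
u = Rational(11, 2) (u = Add(Rational(1, 2), Mul(Rational(5, 3), 3)) = Add(Rational(1, 2), 5) = Rational(11, 2) ≈ 5.5000)
Function('J')(P, g) = Rational(3, 8) (Function('J')(P, g) = Mul(3, Pow(Add(13, -5), -1)) = Mul(3, Pow(8, -1)) = Mul(3, Rational(1, 8)) = Rational(3, 8))
Mul(Add(Function('J')(-10, 4), 190), u) = Mul(Add(Rational(3, 8), 190), Rational(11, 2)) = Mul(Rational(1523, 8), Rational(11, 2)) = Rational(16753, 16)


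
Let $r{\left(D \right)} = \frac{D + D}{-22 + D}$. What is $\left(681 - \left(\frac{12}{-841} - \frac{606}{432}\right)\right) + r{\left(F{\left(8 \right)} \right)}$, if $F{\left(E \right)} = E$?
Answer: $\frac{288767603}{423864} \approx 681.27$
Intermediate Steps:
$r{\left(D \right)} = \frac{2 D}{-22 + D}$
$\left(681 - \left(\frac{12}{-841} - \frac{606}{432}\right)\right) + r{\left(F{\left(8 \right)} \right)} = \left(681 - \left(\frac{12}{-841} - \frac{606}{432}\right)\right) + 2 \cdot 8 \frac{1}{-22 + 8} = \left(681 - \left(12 \left(- \frac{1}{841}\right) - \frac{101}{72}\right)\right) + 2 \cdot 8 \frac{1}{-14} = \left(681 - \left(- \frac{12}{841} - \frac{101}{72}\right)\right) + 2 \cdot 8 \left(- \frac{1}{14}\right) = \left(681 - - \frac{85805}{60552}\right) - \frac{8}{7} = \left(681 + \frac{85805}{60552}\right) - \frac{8}{7} = \frac{41321717}{60552} - \frac{8}{7} = \frac{288767603}{423864}$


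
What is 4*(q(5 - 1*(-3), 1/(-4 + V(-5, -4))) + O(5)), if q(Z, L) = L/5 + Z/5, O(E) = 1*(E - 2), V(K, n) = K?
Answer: 824/45 ≈ 18.311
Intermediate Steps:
O(E) = -2 + E (O(E) = 1*(-2 + E) = -2 + E)
q(Z, L) = L/5 + Z/5 (q(Z, L) = L*(⅕) + Z*(⅕) = L/5 + Z/5)
4*(q(5 - 1*(-3), 1/(-4 + V(-5, -4))) + O(5)) = 4*((1/(5*(-4 - 5)) + (5 - 1*(-3))/5) + (-2 + 5)) = 4*(((⅕)/(-9) + (5 + 3)/5) + 3) = 4*(((⅕)*(-⅑) + (⅕)*8) + 3) = 4*((-1/45 + 8/5) + 3) = 4*(71/45 + 3) = 4*(206/45) = 824/45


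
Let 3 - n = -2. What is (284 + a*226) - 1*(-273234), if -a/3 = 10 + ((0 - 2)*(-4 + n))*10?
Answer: 280298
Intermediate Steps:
n = 5 (n = 3 - 1*(-2) = 3 + 2 = 5)
a = 30 (a = -3*(10 + ((0 - 2)*(-4 + 5))*10) = -3*(10 - 2*1*10) = -3*(10 - 2*10) = -3*(10 - 20) = -3*(-10) = 30)
(284 + a*226) - 1*(-273234) = (284 + 30*226) - 1*(-273234) = (284 + 6780) + 273234 = 7064 + 273234 = 280298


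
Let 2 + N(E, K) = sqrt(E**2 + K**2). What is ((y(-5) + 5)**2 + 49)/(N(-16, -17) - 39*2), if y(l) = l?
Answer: -784/1171 - 49*sqrt(545)/5855 ≈ -0.86489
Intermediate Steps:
N(E, K) = -2 + sqrt(E**2 + K**2)
((y(-5) + 5)**2 + 49)/(N(-16, -17) - 39*2) = ((-5 + 5)**2 + 49)/((-2 + sqrt((-16)**2 + (-17)**2)) - 39*2) = (0**2 + 49)/((-2 + sqrt(256 + 289)) - 78) = (0 + 49)/((-2 + sqrt(545)) - 78) = 49/(-80 + sqrt(545))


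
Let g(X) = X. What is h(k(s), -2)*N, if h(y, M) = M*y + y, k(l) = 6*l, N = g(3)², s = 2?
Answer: -108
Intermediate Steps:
N = 9 (N = 3² = 9)
h(y, M) = y + M*y
h(k(s), -2)*N = ((6*2)*(1 - 2))*9 = (12*(-1))*9 = -12*9 = -108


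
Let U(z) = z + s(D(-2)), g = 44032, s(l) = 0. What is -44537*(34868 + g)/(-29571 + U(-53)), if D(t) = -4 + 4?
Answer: 878492325/7406 ≈ 1.1862e+5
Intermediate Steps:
D(t) = 0
U(z) = z (U(z) = z + 0 = z)
-44537*(34868 + g)/(-29571 + U(-53)) = -44537*(34868 + 44032)/(-29571 - 53) = -44537/((-29624/78900)) = -44537/((-29624*1/78900)) = -44537/(-7406/19725) = -44537*(-19725/7406) = 878492325/7406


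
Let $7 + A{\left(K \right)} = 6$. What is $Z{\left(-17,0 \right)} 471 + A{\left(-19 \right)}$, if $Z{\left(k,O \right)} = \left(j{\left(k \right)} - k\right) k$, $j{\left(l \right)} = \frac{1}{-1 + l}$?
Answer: $- \frac{814051}{6} \approx -1.3568 \cdot 10^{5}$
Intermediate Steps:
$A{\left(K \right)} = -1$ ($A{\left(K \right)} = -7 + 6 = -1$)
$Z{\left(k,O \right)} = k \left(\frac{1}{-1 + k} - k\right)$ ($Z{\left(k,O \right)} = \left(\frac{1}{-1 + k} - k\right) k = k \left(\frac{1}{-1 + k} - k\right)$)
$Z{\left(-17,0 \right)} 471 + A{\left(-19 \right)} = - \frac{17 \left(1 - 17 - \left(-17\right)^{2}\right)}{-1 - 17} \cdot 471 - 1 = - \frac{17 \left(1 - 17 - 289\right)}{-18} \cdot 471 - 1 = \left(-17\right) \left(- \frac{1}{18}\right) \left(1 - 17 - 289\right) 471 - 1 = \left(-17\right) \left(- \frac{1}{18}\right) \left(-305\right) 471 - 1 = \left(- \frac{5185}{18}\right) 471 - 1 = - \frac{814045}{6} - 1 = - \frac{814051}{6}$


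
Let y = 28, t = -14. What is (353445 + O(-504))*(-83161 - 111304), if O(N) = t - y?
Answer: -68724514395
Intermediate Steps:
O(N) = -42 (O(N) = -14 - 1*28 = -14 - 28 = -42)
(353445 + O(-504))*(-83161 - 111304) = (353445 - 42)*(-83161 - 111304) = 353403*(-194465) = -68724514395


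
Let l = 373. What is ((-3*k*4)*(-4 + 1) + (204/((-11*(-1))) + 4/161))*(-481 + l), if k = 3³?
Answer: -189464400/1771 ≈ -1.0698e+5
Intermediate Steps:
k = 27
((-3*k*4)*(-4 + 1) + (204/((-11*(-1))) + 4/161))*(-481 + l) = ((-3*27*4)*(-4 + 1) + (204/((-11*(-1))) + 4/161))*(-481 + 373) = (-81*4*(-3) + (204/11 + 4*(1/161)))*(-108) = (-324*(-3) + (204*(1/11) + 4/161))*(-108) = (972 + (204/11 + 4/161))*(-108) = (972 + 32888/1771)*(-108) = (1754300/1771)*(-108) = -189464400/1771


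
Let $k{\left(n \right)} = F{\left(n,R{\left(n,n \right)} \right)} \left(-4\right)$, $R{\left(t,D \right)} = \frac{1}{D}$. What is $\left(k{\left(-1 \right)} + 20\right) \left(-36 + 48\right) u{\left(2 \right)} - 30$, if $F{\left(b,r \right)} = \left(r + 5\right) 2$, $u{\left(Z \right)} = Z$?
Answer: $-318$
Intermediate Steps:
$F{\left(b,r \right)} = 10 + 2 r$ ($F{\left(b,r \right)} = \left(5 + r\right) 2 = 10 + 2 r$)
$k{\left(n \right)} = -40 - \frac{8}{n}$ ($k{\left(n \right)} = \left(10 + \frac{2}{n}\right) \left(-4\right) = -40 - \frac{8}{n}$)
$\left(k{\left(-1 \right)} + 20\right) \left(-36 + 48\right) u{\left(2 \right)} - 30 = \left(\left(-40 - \frac{8}{-1}\right) + 20\right) \left(-36 + 48\right) 2 - 30 = \left(\left(-40 - -8\right) + 20\right) 12 \cdot 2 - 30 = \left(\left(-40 + 8\right) + 20\right) 12 \cdot 2 - 30 = \left(-32 + 20\right) 12 \cdot 2 - 30 = \left(-12\right) 12 \cdot 2 - 30 = \left(-144\right) 2 - 30 = -288 - 30 = -318$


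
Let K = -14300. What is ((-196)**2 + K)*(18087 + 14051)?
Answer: 775040008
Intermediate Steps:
((-196)**2 + K)*(18087 + 14051) = ((-196)**2 - 14300)*(18087 + 14051) = (38416 - 14300)*32138 = 24116*32138 = 775040008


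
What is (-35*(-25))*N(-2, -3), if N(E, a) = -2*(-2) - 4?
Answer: 0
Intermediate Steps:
N(E, a) = 0 (N(E, a) = 4 - 4 = 0)
(-35*(-25))*N(-2, -3) = -35*(-25)*0 = 875*0 = 0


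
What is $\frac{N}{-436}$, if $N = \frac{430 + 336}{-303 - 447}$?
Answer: $\frac{383}{163500} \approx 0.0023425$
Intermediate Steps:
$N = - \frac{383}{375}$ ($N = \frac{766}{-750} = 766 \left(- \frac{1}{750}\right) = - \frac{383}{375} \approx -1.0213$)
$\frac{N}{-436} = - \frac{383}{375 \left(-436\right)} = \left(- \frac{383}{375}\right) \left(- \frac{1}{436}\right) = \frac{383}{163500}$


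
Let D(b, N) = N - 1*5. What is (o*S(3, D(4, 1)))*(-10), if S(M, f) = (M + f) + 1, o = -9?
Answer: 0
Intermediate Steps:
D(b, N) = -5 + N (D(b, N) = N - 5 = -5 + N)
S(M, f) = 1 + M + f
(o*S(3, D(4, 1)))*(-10) = -9*(1 + 3 + (-5 + 1))*(-10) = -9*(1 + 3 - 4)*(-10) = -9*0*(-10) = 0*(-10) = 0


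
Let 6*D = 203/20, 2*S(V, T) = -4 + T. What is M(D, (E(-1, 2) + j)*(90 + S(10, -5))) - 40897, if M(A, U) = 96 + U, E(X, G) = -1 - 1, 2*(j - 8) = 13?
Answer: -158929/4 ≈ -39732.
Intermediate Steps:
j = 29/2 (j = 8 + (½)*13 = 8 + 13/2 = 29/2 ≈ 14.500)
S(V, T) = -2 + T/2 (S(V, T) = (-4 + T)/2 = -2 + T/2)
E(X, G) = -2
D = 203/120 (D = (203/20)/6 = (203*(1/20))/6 = (⅙)*(203/20) = 203/120 ≈ 1.6917)
M(D, (E(-1, 2) + j)*(90 + S(10, -5))) - 40897 = (96 + (-2 + 29/2)*(90 + (-2 + (½)*(-5)))) - 40897 = (96 + 25*(90 + (-2 - 5/2))/2) - 40897 = (96 + 25*(90 - 9/2)/2) - 40897 = (96 + (25/2)*(171/2)) - 40897 = (96 + 4275/4) - 40897 = 4659/4 - 40897 = -158929/4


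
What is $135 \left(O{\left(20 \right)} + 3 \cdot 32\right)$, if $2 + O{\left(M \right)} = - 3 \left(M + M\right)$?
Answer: $-3510$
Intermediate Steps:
$O{\left(M \right)} = -2 - 6 M$ ($O{\left(M \right)} = -2 - 3 \left(M + M\right) = -2 - 3 \cdot 2 M = -2 - 6 M$)
$135 \left(O{\left(20 \right)} + 3 \cdot 32\right) = 135 \left(\left(-2 - 120\right) + 3 \cdot 32\right) = 135 \left(\left(-2 - 120\right) + 96\right) = 135 \left(-122 + 96\right) = 135 \left(-26\right) = -3510$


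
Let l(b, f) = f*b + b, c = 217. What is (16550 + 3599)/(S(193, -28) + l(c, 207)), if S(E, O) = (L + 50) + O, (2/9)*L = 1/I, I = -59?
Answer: 2377582/5328635 ≈ 0.44619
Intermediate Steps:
L = -9/118 (L = (9/2)/(-59) = (9/2)*(-1/59) = -9/118 ≈ -0.076271)
S(E, O) = 5891/118 + O (S(E, O) = (-9/118 + 50) + O = 5891/118 + O)
l(b, f) = b + b*f (l(b, f) = b*f + b = b + b*f)
(16550 + 3599)/(S(193, -28) + l(c, 207)) = (16550 + 3599)/((5891/118 - 28) + 217*(1 + 207)) = 20149/(2587/118 + 217*208) = 20149/(2587/118 + 45136) = 20149/(5328635/118) = 20149*(118/5328635) = 2377582/5328635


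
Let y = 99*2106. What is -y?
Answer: -208494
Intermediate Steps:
y = 208494
-y = -1*208494 = -208494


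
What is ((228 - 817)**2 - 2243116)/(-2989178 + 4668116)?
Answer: -632065/559646 ≈ -1.1294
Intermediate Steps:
((228 - 817)**2 - 2243116)/(-2989178 + 4668116) = ((-589)**2 - 2243116)/1678938 = (346921 - 2243116)*(1/1678938) = -1896195*1/1678938 = -632065/559646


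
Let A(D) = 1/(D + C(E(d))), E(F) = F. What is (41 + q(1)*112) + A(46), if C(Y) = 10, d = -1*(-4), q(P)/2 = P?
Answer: 14841/56 ≈ 265.02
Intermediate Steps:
q(P) = 2*P
d = 4
A(D) = 1/(10 + D) (A(D) = 1/(D + 10) = 1/(10 + D))
(41 + q(1)*112) + A(46) = (41 + (2*1)*112) + 1/(10 + 46) = (41 + 2*112) + 1/56 = (41 + 224) + 1/56 = 265 + 1/56 = 14841/56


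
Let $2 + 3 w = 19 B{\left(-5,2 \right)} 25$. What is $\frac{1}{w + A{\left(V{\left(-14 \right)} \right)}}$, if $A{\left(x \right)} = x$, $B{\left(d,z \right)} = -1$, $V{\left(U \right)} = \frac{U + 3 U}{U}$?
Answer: $- \frac{1}{155} \approx -0.0064516$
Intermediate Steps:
$V{\left(U \right)} = 4$ ($V{\left(U \right)} = \frac{4 U}{U} = 4$)
$w = -159$ ($w = - \frac{2}{3} + \frac{19 \left(-1\right) 25}{3} = - \frac{2}{3} + \frac{\left(-19\right) 25}{3} = - \frac{2}{3} + \frac{1}{3} \left(-475\right) = - \frac{2}{3} - \frac{475}{3} = -159$)
$\frac{1}{w + A{\left(V{\left(-14 \right)} \right)}} = \frac{1}{-159 + 4} = \frac{1}{-155} = - \frac{1}{155}$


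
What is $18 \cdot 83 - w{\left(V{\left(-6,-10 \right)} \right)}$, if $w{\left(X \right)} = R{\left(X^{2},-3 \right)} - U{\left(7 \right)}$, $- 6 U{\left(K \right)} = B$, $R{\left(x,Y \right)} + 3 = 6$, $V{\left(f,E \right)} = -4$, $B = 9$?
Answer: $\frac{2979}{2} \approx 1489.5$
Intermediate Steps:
$R{\left(x,Y \right)} = 3$ ($R{\left(x,Y \right)} = -3 + 6 = 3$)
$U{\left(K \right)} = - \frac{3}{2}$ ($U{\left(K \right)} = \left(- \frac{1}{6}\right) 9 = - \frac{3}{2}$)
$w{\left(X \right)} = \frac{9}{2}$ ($w{\left(X \right)} = 3 - - \frac{3}{2} = 3 + \frac{3}{2} = \frac{9}{2}$)
$18 \cdot 83 - w{\left(V{\left(-6,-10 \right)} \right)} = 18 \cdot 83 - \frac{9}{2} = 1494 - \frac{9}{2} = \frac{2979}{2}$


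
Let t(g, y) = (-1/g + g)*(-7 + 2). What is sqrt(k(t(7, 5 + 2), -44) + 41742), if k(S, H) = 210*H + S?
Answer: sqrt(1590918)/7 ≈ 180.19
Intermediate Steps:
t(g, y) = -5*g + 5/g (t(g, y) = (g - 1/g)*(-5) = -5*g + 5/g)
k(S, H) = S + 210*H
sqrt(k(t(7, 5 + 2), -44) + 41742) = sqrt(((-5*7 + 5/7) + 210*(-44)) + 41742) = sqrt(((-35 + 5*(1/7)) - 9240) + 41742) = sqrt(((-35 + 5/7) - 9240) + 41742) = sqrt((-240/7 - 9240) + 41742) = sqrt(-64920/7 + 41742) = sqrt(227274/7) = sqrt(1590918)/7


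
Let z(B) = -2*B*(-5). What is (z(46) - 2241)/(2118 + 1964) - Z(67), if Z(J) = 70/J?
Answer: -31159/21038 ≈ -1.4811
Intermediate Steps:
z(B) = 10*B
(z(46) - 2241)/(2118 + 1964) - Z(67) = (10*46 - 2241)/(2118 + 1964) - 70/67 = (460 - 2241)/4082 - 70/67 = -1781*1/4082 - 1*70/67 = -137/314 - 70/67 = -31159/21038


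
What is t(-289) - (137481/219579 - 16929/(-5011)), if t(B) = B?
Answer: -107465288941/366770123 ≈ -293.00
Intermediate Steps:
t(-289) - (137481/219579 - 16929/(-5011)) = -289 - (137481/219579 - 16929/(-5011)) = -289 - (137481*(1/219579) - 16929*(-1/5011)) = -289 - (45827/73193 + 16929/5011) = -289 - 1*1468723394/366770123 = -289 - 1468723394/366770123 = -107465288941/366770123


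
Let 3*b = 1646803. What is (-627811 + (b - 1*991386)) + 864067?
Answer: -618587/3 ≈ -2.0620e+5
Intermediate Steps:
b = 1646803/3 (b = (1/3)*1646803 = 1646803/3 ≈ 5.4893e+5)
(-627811 + (b - 1*991386)) + 864067 = (-627811 + (1646803/3 - 1*991386)) + 864067 = (-627811 + (1646803/3 - 991386)) + 864067 = (-627811 - 1327355/3) + 864067 = -3210788/3 + 864067 = -618587/3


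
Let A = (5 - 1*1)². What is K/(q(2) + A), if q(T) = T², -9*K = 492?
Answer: -41/15 ≈ -2.7333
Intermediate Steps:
K = -164/3 (K = -⅑*492 = -164/3 ≈ -54.667)
A = 16 (A = (5 - 1)² = 4² = 16)
K/(q(2) + A) = -164/(3*(2² + 16)) = -164/(3*(4 + 16)) = -164/3/20 = -164/3*1/20 = -41/15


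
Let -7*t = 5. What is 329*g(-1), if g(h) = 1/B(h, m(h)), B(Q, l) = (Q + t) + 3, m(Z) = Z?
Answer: 2303/9 ≈ 255.89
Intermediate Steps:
t = -5/7 (t = -⅐*5 = -5/7 ≈ -0.71429)
B(Q, l) = 16/7 + Q (B(Q, l) = (Q - 5/7) + 3 = (-5/7 + Q) + 3 = 16/7 + Q)
g(h) = 1/(16/7 + h)
329*g(-1) = 329*(7/(16 + 7*(-1))) = 329*(7/(16 - 7)) = 329*(7/9) = 2303/9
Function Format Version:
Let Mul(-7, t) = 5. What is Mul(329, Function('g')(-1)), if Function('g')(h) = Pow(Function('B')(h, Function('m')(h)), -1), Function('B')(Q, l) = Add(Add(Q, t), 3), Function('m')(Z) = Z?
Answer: Rational(2303, 9) ≈ 255.89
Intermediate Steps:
t = Rational(-5, 7) (t = Mul(Rational(-1, 7), 5) = Rational(-5, 7) ≈ -0.71429)
Function('B')(Q, l) = Add(Rational(16, 7), Q) (Function('B')(Q, l) = Add(Add(Q, Rational(-5, 7)), 3) = Add(Add(Rational(-5, 7), Q), 3) = Add(Rational(16, 7), Q))
Function('g')(h) = Pow(Add(Rational(16, 7), h), -1)
Mul(329, Function('g')(-1)) = Mul(329, Mul(7, Pow(Add(16, Mul(7, -1)), -1))) = Mul(329, Mul(7, Pow(Add(16, -7), -1))) = Mul(329, Mul(7, Pow(9, -1))) = Mul(329, Mul(7, Rational(1, 9))) = Mul(329, Rational(7, 9)) = Rational(2303, 9)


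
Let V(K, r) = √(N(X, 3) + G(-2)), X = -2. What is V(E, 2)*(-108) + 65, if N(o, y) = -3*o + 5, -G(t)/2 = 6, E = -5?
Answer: 65 - 108*I ≈ 65.0 - 108.0*I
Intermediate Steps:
G(t) = -12 (G(t) = -2*6 = -12)
N(o, y) = 5 - 3*o
V(K, r) = I (V(K, r) = √((5 - 3*(-2)) - 12) = √((5 + 6) - 12) = √(11 - 12) = √(-1) = I)
V(E, 2)*(-108) + 65 = I*(-108) + 65 = -108*I + 65 = 65 - 108*I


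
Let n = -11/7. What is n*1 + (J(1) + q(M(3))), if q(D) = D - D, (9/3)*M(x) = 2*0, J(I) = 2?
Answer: 3/7 ≈ 0.42857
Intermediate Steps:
n = -11/7 (n = -11*1/7 = -11/7 ≈ -1.5714)
M(x) = 0 (M(x) = (2*0)/3 = (1/3)*0 = 0)
q(D) = 0
n*1 + (J(1) + q(M(3))) = -11/7*1 + (2 + 0) = -11/7 + 2 = 3/7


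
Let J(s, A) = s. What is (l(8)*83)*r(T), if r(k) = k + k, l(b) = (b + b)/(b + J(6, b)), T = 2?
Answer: 2656/7 ≈ 379.43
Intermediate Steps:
l(b) = 2*b/(6 + b) (l(b) = (b + b)/(b + 6) = (2*b)/(6 + b) = 2*b/(6 + b))
r(k) = 2*k
(l(8)*83)*r(T) = ((2*8/(6 + 8))*83)*(2*2) = ((2*8/14)*83)*4 = ((2*8*(1/14))*83)*4 = ((8/7)*83)*4 = (664/7)*4 = 2656/7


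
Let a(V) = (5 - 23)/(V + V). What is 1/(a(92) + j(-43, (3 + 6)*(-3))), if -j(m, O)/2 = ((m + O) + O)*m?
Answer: -92/767473 ≈ -0.00011987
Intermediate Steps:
j(m, O) = -2*m*(m + 2*O) (j(m, O) = -2*((m + O) + O)*m = -2*((O + m) + O)*m = -2*(m + 2*O)*m = -2*m*(m + 2*O))
a(V) = -9/V (a(V) = -18*1/(2*V) = -9/V)
1/(a(92) + j(-43, (3 + 6)*(-3))) = 1/(-9/92 - 2*(-43)*(-43 + 2*((3 + 6)*(-3)))) = 1/(-9*1/92 - 2*(-43)*(-43 + 2*(9*(-3)))) = 1/(-9/92 - 2*(-43)*(-43 + 2*(-27))) = 1/(-9/92 - 2*(-43)*(-43 - 54)) = 1/(-9/92 - 2*(-43)*(-97)) = 1/(-9/92 - 8342) = 1/(-767473/92) = -92/767473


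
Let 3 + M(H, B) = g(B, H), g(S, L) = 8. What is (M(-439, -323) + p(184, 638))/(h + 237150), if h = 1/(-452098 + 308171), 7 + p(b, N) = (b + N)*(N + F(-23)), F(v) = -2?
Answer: 75243596330/34132288049 ≈ 2.2045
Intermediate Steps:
M(H, B) = 5 (M(H, B) = -3 + 8 = 5)
p(b, N) = -7 + (-2 + N)*(N + b) (p(b, N) = -7 + (b + N)*(N - 2) = -7 + (N + b)*(-2 + N) = -7 + (-2 + N)*(N + b))
h = -1/143927 (h = 1/(-143927) = -1/143927 ≈ -6.9480e-6)
(M(-439, -323) + p(184, 638))/(h + 237150) = (5 + (-7 + 638² - 2*638 - 2*184 + 638*184))/(-1/143927 + 237150) = (5 + (-7 + 407044 - 1276 - 368 + 117392))/(34132288049/143927) = (5 + 522785)*(143927/34132288049) = 522790*(143927/34132288049) = 75243596330/34132288049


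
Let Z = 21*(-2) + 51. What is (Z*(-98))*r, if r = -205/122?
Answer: 90405/61 ≈ 1482.0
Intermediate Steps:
Z = 9 (Z = -42 + 51 = 9)
r = -205/122 (r = -205*1/122 = -205/122 ≈ -1.6803)
(Z*(-98))*r = (9*(-98))*(-205/122) = -882*(-205/122) = 90405/61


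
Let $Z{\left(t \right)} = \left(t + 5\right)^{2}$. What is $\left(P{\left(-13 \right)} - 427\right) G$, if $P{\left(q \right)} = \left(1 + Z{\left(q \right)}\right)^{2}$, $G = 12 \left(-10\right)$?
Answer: $-455760$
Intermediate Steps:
$G = -120$
$Z{\left(t \right)} = \left(5 + t\right)^{2}$
$P{\left(q \right)} = \left(1 + \left(5 + q\right)^{2}\right)^{2}$
$\left(P{\left(-13 \right)} - 427\right) G = \left(\left(1 + \left(5 - 13\right)^{2}\right)^{2} - 427\right) \left(-120\right) = \left(\left(1 + \left(-8\right)^{2}\right)^{2} - 427\right) \left(-120\right) = \left(\left(1 + 64\right)^{2} - 427\right) \left(-120\right) = \left(65^{2} - 427\right) \left(-120\right) = \left(4225 - 427\right) \left(-120\right) = 3798 \left(-120\right) = -455760$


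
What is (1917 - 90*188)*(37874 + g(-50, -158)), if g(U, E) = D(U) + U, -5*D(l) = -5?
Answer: -567488475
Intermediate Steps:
D(l) = 1 (D(l) = -1/5*(-5) = 1)
g(U, E) = 1 + U
(1917 - 90*188)*(37874 + g(-50, -158)) = (1917 - 90*188)*(37874 + (1 - 50)) = (1917 - 16920)*(37874 - 49) = -15003*37825 = -567488475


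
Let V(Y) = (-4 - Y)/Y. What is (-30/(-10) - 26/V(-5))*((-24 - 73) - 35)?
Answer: -17556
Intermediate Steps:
V(Y) = (-4 - Y)/Y
(-30/(-10) - 26/V(-5))*((-24 - 73) - 35) = (-30/(-10) - 26*(-5/(-4 - 1*(-5))))*((-24 - 73) - 35) = (-30*(-1/10) - 26*(-5/(-4 + 5)))*(-97 - 35) = (3 - 26/((-1/5*1)))*(-132) = (3 - 26/(-1/5))*(-132) = (3 - 26*(-5))*(-132) = (3 + 130)*(-132) = 133*(-132) = -17556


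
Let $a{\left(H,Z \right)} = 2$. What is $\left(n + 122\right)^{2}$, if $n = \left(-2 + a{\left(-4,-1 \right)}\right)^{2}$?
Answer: $14884$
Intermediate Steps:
$n = 0$ ($n = \left(-2 + 2\right)^{2} = 0^{2} = 0$)
$\left(n + 122\right)^{2} = \left(0 + 122\right)^{2} = 122^{2} = 14884$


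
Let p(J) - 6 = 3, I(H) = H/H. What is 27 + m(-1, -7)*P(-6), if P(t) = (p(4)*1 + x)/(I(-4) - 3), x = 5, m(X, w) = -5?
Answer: 62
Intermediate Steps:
I(H) = 1
p(J) = 9 (p(J) = 6 + 3 = 9)
P(t) = -7 (P(t) = (9*1 + 5)/(1 - 3) = (9 + 5)/(-2) = 14*(-½) = -7)
27 + m(-1, -7)*P(-6) = 27 - 5*(-7) = 27 + 35 = 62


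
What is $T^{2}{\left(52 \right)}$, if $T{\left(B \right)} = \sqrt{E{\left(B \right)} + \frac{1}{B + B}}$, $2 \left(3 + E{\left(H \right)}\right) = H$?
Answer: $\frac{2393}{104} \approx 23.01$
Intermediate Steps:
$E{\left(H \right)} = -3 + \frac{H}{2}$
$T{\left(B \right)} = \sqrt{-3 + \frac{B}{2} + \frac{1}{2 B}}$ ($T{\left(B \right)} = \sqrt{\left(-3 + \frac{B}{2}\right) + \frac{1}{B + B}} = \sqrt{\left(-3 + \frac{B}{2}\right) + \frac{1}{2 B}} = \sqrt{-3 + \frac{B}{2} + \frac{1}{2 B}}$)
$T^{2}{\left(52 \right)} = \left(\frac{\sqrt{-12 + 2 \cdot 52 + \frac{2}{52}}}{2}\right)^{2} = \left(\frac{\sqrt{-12 + 104 + 2 \cdot \frac{1}{52}}}{2}\right)^{2} = \left(\frac{\sqrt{-12 + 104 + \frac{1}{26}}}{2}\right)^{2} = \left(\frac{\sqrt{\frac{2393}{26}}}{2}\right)^{2} = \left(\frac{\frac{1}{26} \sqrt{62218}}{2}\right)^{2} = \left(\frac{\sqrt{62218}}{52}\right)^{2} = \frac{2393}{104}$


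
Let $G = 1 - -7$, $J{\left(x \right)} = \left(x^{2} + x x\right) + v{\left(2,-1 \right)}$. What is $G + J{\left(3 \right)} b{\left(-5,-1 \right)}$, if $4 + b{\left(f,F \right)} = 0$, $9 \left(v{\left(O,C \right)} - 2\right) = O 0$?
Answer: $-72$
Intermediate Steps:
$v{\left(O,C \right)} = 2$ ($v{\left(O,C \right)} = 2 + \frac{O 0}{9} = 2 + \frac{1}{9} \cdot 0 = 2 + 0 = 2$)
$b{\left(f,F \right)} = -4$ ($b{\left(f,F \right)} = -4 + 0 = -4$)
$J{\left(x \right)} = 2 + 2 x^{2}$ ($J{\left(x \right)} = \left(x^{2} + x x\right) + 2 = \left(x^{2} + x^{2}\right) + 2 = 2 x^{2} + 2 = 2 + 2 x^{2}$)
$G = 8$ ($G = 1 + 7 = 8$)
$G + J{\left(3 \right)} b{\left(-5,-1 \right)} = 8 + \left(2 + 2 \cdot 3^{2}\right) \left(-4\right) = 8 + \left(2 + 2 \cdot 9\right) \left(-4\right) = 8 + \left(2 + 18\right) \left(-4\right) = 8 + 20 \left(-4\right) = 8 - 80 = -72$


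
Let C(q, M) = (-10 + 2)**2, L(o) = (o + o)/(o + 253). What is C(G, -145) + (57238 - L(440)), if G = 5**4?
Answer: 3609946/63 ≈ 57301.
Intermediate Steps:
G = 625
L(o) = 2*o/(253 + o) (L(o) = (2*o)/(253 + o) = 2*o/(253 + o))
C(q, M) = 64 (C(q, M) = (-8)**2 = 64)
C(G, -145) + (57238 - L(440)) = 64 + (57238 - 2*440/(253 + 440)) = 64 + (57238 - 2*440/693) = 64 + (57238 - 1*80/63) = 64 + (57238 - 80/63) = 64 + 3605914/63 = 3609946/63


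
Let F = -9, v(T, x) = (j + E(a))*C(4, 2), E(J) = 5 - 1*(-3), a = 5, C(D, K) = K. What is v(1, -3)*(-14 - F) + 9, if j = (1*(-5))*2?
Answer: 29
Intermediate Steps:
E(J) = 8 (E(J) = 5 + 3 = 8)
j = -10 (j = -5*2 = -10)
v(T, x) = -4 (v(T, x) = (-10 + 8)*2 = -2*2 = -4)
v(1, -3)*(-14 - F) + 9 = -4*(-14 - 1*(-9)) + 9 = -4*(-14 + 9) + 9 = -4*(-5) + 9 = 20 + 9 = 29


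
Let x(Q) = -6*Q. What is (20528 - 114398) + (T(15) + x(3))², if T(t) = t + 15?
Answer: -93726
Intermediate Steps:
T(t) = 15 + t
(20528 - 114398) + (T(15) + x(3))² = (20528 - 114398) + ((15 + 15) - 6*3)² = -93870 + (30 - 18)² = -93870 + 12² = -93870 + 144 = -93726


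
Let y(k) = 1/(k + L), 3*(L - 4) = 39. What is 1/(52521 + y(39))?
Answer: 56/2941177 ≈ 1.9040e-5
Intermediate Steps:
L = 17 (L = 4 + (1/3)*39 = 4 + 13 = 17)
y(k) = 1/(17 + k) (y(k) = 1/(k + 17) = 1/(17 + k))
1/(52521 + y(39)) = 1/(52521 + 1/(17 + 39)) = 1/(52521 + 1/56) = 1/(2941177/56) = 56/2941177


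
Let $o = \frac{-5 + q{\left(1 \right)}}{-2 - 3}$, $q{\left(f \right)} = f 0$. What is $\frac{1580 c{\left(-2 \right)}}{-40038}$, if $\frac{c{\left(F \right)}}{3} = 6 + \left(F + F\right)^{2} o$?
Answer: $- \frac{17380}{6673} \approx -2.6045$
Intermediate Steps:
$q{\left(f \right)} = 0$
$o = 1$ ($o = \frac{-5 + 0}{-2 - 3} = - \frac{5}{-5} = \left(-5\right) \left(- \frac{1}{5}\right) = 1$)
$c{\left(F \right)} = 18 + 12 F^{2}$ ($c{\left(F \right)} = 3 \left(6 + \left(F + F\right)^{2} \cdot 1\right) = 3 \left(6 + \left(2 F\right)^{2} \cdot 1\right) = 3 \left(6 + 4 F^{2} \cdot 1\right) = 3 \left(6 + 4 F^{2}\right) = 18 + 12 F^{2}$)
$\frac{1580 c{\left(-2 \right)}}{-40038} = \frac{1580 \left(18 + 12 \left(-2\right)^{2}\right)}{-40038} = 1580 \left(18 + 12 \cdot 4\right) \left(- \frac{1}{40038}\right) = 1580 \left(18 + 48\right) \left(- \frac{1}{40038}\right) = 1580 \cdot 66 \left(- \frac{1}{40038}\right) = 104280 \left(- \frac{1}{40038}\right) = - \frac{17380}{6673}$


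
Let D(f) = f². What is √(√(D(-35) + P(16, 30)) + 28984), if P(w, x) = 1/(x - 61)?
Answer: √(27853624 + 31*√1177194)/31 ≈ 170.35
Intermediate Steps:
P(w, x) = 1/(-61 + x)
√(√(D(-35) + P(16, 30)) + 28984) = √(√((-35)² + 1/(-61 + 30)) + 28984) = √(√(1225 + 1/(-31)) + 28984) = √(√(1225 - 1/31) + 28984) = √(√(37974/31) + 28984) = √(√1177194/31 + 28984) = √(28984 + √1177194/31)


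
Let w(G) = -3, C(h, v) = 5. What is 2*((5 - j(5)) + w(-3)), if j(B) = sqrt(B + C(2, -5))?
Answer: 4 - 2*sqrt(10) ≈ -2.3246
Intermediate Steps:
j(B) = sqrt(5 + B) (j(B) = sqrt(B + 5) = sqrt(5 + B))
2*((5 - j(5)) + w(-3)) = 2*((5 - sqrt(5 + 5)) - 3) = 2*((5 - sqrt(10)) - 3) = 2*(2 - sqrt(10)) = 4 - 2*sqrt(10)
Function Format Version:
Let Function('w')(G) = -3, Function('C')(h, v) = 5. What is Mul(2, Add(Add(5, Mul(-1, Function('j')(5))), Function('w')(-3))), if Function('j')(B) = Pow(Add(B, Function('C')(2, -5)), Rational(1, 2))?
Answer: Add(4, Mul(-2, Pow(10, Rational(1, 2)))) ≈ -2.3246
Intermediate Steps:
Function('j')(B) = Pow(Add(5, B), Rational(1, 2)) (Function('j')(B) = Pow(Add(B, 5), Rational(1, 2)) = Pow(Add(5, B), Rational(1, 2)))
Mul(2, Add(Add(5, Mul(-1, Function('j')(5))), Function('w')(-3))) = Mul(2, Add(Add(5, Mul(-1, Pow(Add(5, 5), Rational(1, 2)))), -3)) = Mul(2, Add(Add(5, Mul(-1, Pow(10, Rational(1, 2)))), -3)) = Mul(2, Add(2, Mul(-1, Pow(10, Rational(1, 2))))) = Add(4, Mul(-2, Pow(10, Rational(1, 2))))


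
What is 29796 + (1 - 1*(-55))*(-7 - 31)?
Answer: 27668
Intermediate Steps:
29796 + (1 - 1*(-55))*(-7 - 31) = 29796 + (1 + 55)*(-38) = 29796 + 56*(-38) = 29796 - 2128 = 27668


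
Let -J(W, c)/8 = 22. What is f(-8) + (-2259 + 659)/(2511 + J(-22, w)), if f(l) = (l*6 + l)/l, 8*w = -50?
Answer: 2949/467 ≈ 6.3148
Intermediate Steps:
w = -25/4 (w = (⅛)*(-50) = -25/4 ≈ -6.2500)
J(W, c) = -176 (J(W, c) = -8*22 = -176)
f(l) = 7 (f(l) = (6*l + l)/l = (7*l)/l = 7)
f(-8) + (-2259 + 659)/(2511 + J(-22, w)) = 7 + (-2259 + 659)/(2511 - 176) = 7 - 1600/2335 = 7 - 1600*1/2335 = 7 - 320/467 = 2949/467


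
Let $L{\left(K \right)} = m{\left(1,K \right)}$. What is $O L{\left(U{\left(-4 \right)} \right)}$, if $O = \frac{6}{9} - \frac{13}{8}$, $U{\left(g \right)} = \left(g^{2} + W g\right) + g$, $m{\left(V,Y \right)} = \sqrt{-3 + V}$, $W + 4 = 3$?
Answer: $- \frac{23 i \sqrt{2}}{24} \approx - 1.3553 i$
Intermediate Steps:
$W = -1$ ($W = -4 + 3 = -1$)
$U{\left(g \right)} = g^{2}$ ($U{\left(g \right)} = \left(g^{2} - g\right) + g = g^{2}$)
$L{\left(K \right)} = i \sqrt{2}$ ($L{\left(K \right)} = \sqrt{-3 + 1} = \sqrt{-2} = i \sqrt{2}$)
$O = - \frac{23}{24}$ ($O = 6 \cdot \frac{1}{9} - \frac{13}{8} = \frac{2}{3} - \frac{13}{8} = - \frac{23}{24} \approx -0.95833$)
$O L{\left(U{\left(-4 \right)} \right)} = - \frac{23 i \sqrt{2}}{24}$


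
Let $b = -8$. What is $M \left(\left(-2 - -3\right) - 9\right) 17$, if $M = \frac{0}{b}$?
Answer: $0$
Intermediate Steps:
$M = 0$ ($M = \frac{0}{-8} = 0 \left(- \frac{1}{8}\right) = 0$)
$M \left(\left(-2 - -3\right) - 9\right) 17 = 0 \left(\left(-2 - -3\right) - 9\right) 17 = 0 \left(\left(-2 + 3\right) - 9\right) 17 = 0 \left(1 - 9\right) 17 = 0 \left(-8\right) 17 = 0 \cdot 17 = 0$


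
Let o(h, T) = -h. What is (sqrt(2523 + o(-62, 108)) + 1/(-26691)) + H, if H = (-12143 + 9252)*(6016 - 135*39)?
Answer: -57949924432/26691 + sqrt(2585) ≈ -2.1711e+6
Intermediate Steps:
H = -2171141 (H = -2891*(6016 - 5265) = -2891*751 = -2171141)
(sqrt(2523 + o(-62, 108)) + 1/(-26691)) + H = (sqrt(2523 - 1*(-62)) + 1/(-26691)) - 2171141 = (sqrt(2523 + 62) - 1/26691) - 2171141 = (sqrt(2585) - 1/26691) - 2171141 = (-1/26691 + sqrt(2585)) - 2171141 = -57949924432/26691 + sqrt(2585)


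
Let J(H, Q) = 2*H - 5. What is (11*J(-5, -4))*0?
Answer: 0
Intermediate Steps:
J(H, Q) = -5 + 2*H
(11*J(-5, -4))*0 = (11*(-5 + 2*(-5)))*0 = (11*(-5 - 10))*0 = (11*(-15))*0 = -165*0 = 0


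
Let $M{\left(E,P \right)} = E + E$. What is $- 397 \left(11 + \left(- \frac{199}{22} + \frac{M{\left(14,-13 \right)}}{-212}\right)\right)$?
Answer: $- \frac{843625}{1166} \approx -723.52$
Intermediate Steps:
$M{\left(E,P \right)} = 2 E$
$- 397 \left(11 + \left(- \frac{199}{22} + \frac{M{\left(14,-13 \right)}}{-212}\right)\right) = - 397 \left(11 - \left(\frac{199}{22} - \frac{2 \cdot 14}{-212}\right)\right) = - 397 \left(11 + \left(\left(-199\right) \frac{1}{22} + 28 \left(- \frac{1}{212}\right)\right)\right) = - 397 \left(11 - \frac{10701}{1166}\right) = \left(-397\right) \frac{2125}{1166} = - \frac{843625}{1166}$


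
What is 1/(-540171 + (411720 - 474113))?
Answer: -1/602564 ≈ -1.6596e-6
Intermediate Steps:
1/(-540171 + (411720 - 474113)) = 1/(-540171 - 62393) = 1/(-602564) = -1/602564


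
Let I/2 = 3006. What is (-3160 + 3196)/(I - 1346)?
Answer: 18/2333 ≈ 0.0077154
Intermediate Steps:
I = 6012 (I = 2*3006 = 6012)
(-3160 + 3196)/(I - 1346) = (-3160 + 3196)/(6012 - 1346) = 36/4666 = 36*(1/4666) = 18/2333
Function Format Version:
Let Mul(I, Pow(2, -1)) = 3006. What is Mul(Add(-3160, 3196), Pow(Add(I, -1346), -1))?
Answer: Rational(18, 2333) ≈ 0.0077154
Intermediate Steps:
I = 6012 (I = Mul(2, 3006) = 6012)
Mul(Add(-3160, 3196), Pow(Add(I, -1346), -1)) = Mul(Add(-3160, 3196), Pow(Add(6012, -1346), -1)) = Mul(36, Pow(4666, -1)) = Mul(36, Rational(1, 4666)) = Rational(18, 2333)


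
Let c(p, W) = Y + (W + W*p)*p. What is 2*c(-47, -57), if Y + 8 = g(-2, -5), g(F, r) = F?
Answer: -246488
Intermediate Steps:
Y = -10 (Y = -8 - 2 = -10)
c(p, W) = -10 + p*(W + W*p) (c(p, W) = -10 + (W + W*p)*p = -10 + p*(W + W*p))
2*c(-47, -57) = 2*(-10 - 57*(-47) - 57*(-47)²) = 2*(-10 + 2679 - 57*2209) = 2*(-10 + 2679 - 125913) = 2*(-123244) = -246488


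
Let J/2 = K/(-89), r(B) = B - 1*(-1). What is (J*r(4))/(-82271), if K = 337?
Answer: 3370/7322119 ≈ 0.00046025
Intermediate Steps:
r(B) = 1 + B (r(B) = B + 1 = 1 + B)
J = -674/89 (J = 2*(337/(-89)) = 2*(337*(-1/89)) = 2*(-337/89) = -674/89 ≈ -7.5730)
(J*r(4))/(-82271) = -674*(1 + 4)/89/(-82271) = -674/89*5*(-1/82271) = -3370/89*(-1/82271) = 3370/7322119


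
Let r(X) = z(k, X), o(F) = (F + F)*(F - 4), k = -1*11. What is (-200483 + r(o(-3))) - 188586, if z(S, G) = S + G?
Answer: -389038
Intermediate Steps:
k = -11
z(S, G) = G + S
o(F) = 2*F*(-4 + F) (o(F) = (2*F)*(-4 + F) = 2*F*(-4 + F))
r(X) = -11 + X (r(X) = X - 11 = -11 + X)
(-200483 + r(o(-3))) - 188586 = (-200483 + (-11 + 2*(-3)*(-4 - 3))) - 188586 = (-200483 + (-11 + 2*(-3)*(-7))) - 188586 = (-200483 + (-11 + 42)) - 188586 = (-200483 + 31) - 188586 = -200452 - 188586 = -389038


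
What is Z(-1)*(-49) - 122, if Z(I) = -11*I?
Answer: -661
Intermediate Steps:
Z(-1)*(-49) - 122 = -11*(-1)*(-49) - 122 = 11*(-49) - 122 = -539 - 122 = -661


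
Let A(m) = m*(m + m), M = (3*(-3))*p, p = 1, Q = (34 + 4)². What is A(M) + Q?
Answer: 1606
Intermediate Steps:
Q = 1444 (Q = 38² = 1444)
M = -9 (M = (3*(-3))*1 = -9*1 = -9)
A(m) = 2*m² (A(m) = m*(2*m) = 2*m²)
A(M) + Q = 2*(-9)² + 1444 = 2*81 + 1444 = 162 + 1444 = 1606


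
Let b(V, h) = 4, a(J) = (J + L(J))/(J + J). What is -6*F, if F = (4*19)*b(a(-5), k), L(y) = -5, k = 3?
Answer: -1824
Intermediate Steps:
a(J) = (-5 + J)/(2*J) (a(J) = (J - 5)/(J + J) = (-5 + J)/((2*J)) = (-5 + J)*(1/(2*J)) = (-5 + J)/(2*J))
F = 304 (F = (4*19)*4 = 76*4 = 304)
-6*F = -6*304 = -1824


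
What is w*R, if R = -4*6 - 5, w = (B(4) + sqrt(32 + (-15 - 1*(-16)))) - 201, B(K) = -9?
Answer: 6090 - 29*sqrt(33) ≈ 5923.4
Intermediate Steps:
w = -210 + sqrt(33) (w = (-9 + sqrt(32 + (-15 - 1*(-16)))) - 201 = (-9 + sqrt(32 + (-15 + 16))) - 201 = (-9 + sqrt(32 + 1)) - 201 = (-9 + sqrt(33)) - 201 = -210 + sqrt(33) ≈ -204.26)
R = -29 (R = -24 - 5 = -29)
w*R = (-210 + sqrt(33))*(-29) = 6090 - 29*sqrt(33)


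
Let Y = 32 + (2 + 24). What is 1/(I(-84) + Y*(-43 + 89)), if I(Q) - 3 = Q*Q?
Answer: 1/9727 ≈ 0.00010281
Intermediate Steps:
Y = 58 (Y = 32 + 26 = 58)
I(Q) = 3 + Q² (I(Q) = 3 + Q*Q = 3 + Q²)
1/(I(-84) + Y*(-43 + 89)) = 1/((3 + (-84)²) + 58*(-43 + 89)) = 1/((3 + 7056) + 58*46) = 1/(7059 + 2668) = 1/9727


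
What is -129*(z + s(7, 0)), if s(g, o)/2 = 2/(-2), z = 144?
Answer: -18318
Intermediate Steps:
s(g, o) = -2 (s(g, o) = 2*(2/(-2)) = 2*(2*(-½)) = 2*(-1) = -2)
-129*(z + s(7, 0)) = -129*(144 - 2) = -129*142 = -18318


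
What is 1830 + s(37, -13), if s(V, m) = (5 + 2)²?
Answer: 1879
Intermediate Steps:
s(V, m) = 49 (s(V, m) = 7² = 49)
1830 + s(37, -13) = 1830 + 49 = 1879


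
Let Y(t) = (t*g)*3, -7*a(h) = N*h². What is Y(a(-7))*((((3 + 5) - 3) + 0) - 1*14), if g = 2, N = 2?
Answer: 756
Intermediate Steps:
a(h) = -2*h²/7
Y(t) = 6*t (Y(t) = (t*2)*3 = (2*t)*3 = 6*t)
Y(a(-7))*((((3 + 5) - 3) + 0) - 1*14) = (6*(-2/7*(-7)²))*((((3 + 5) - 3) + 0) - 1*14) = (6*(-2/7*49))*(((8 - 3) + 0) - 14) = (6*(-14))*((5 + 0) - 14) = -84*(5 - 14) = -84*(-9) = 756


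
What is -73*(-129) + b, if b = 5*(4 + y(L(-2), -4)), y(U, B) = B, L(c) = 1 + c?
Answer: 9417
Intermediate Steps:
b = 0 (b = 5*(4 - 4) = 5*0 = 0)
-73*(-129) + b = -73*(-129) + 0 = 9417 + 0 = 9417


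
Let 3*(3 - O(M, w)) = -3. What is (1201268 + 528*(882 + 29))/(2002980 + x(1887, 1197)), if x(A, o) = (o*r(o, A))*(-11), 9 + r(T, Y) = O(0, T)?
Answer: 1682276/2068815 ≈ 0.81316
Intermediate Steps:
O(M, w) = 4 (O(M, w) = 3 - ⅓*(-3) = 3 + 1 = 4)
r(T, Y) = -5 (r(T, Y) = -9 + 4 = -5)
x(A, o) = 55*o (x(A, o) = (o*(-5))*(-11) = -5*o*(-11) = 55*o)
(1201268 + 528*(882 + 29))/(2002980 + x(1887, 1197)) = (1201268 + 528*(882 + 29))/(2002980 + 55*1197) = (1201268 + 528*911)/(2002980 + 65835) = (1201268 + 481008)/2068815 = 1682276*(1/2068815) = 1682276/2068815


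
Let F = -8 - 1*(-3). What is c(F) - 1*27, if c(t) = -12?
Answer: -39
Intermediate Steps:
F = -5 (F = -8 + 3 = -5)
c(F) - 1*27 = -12 - 1*27 = -12 - 27 = -39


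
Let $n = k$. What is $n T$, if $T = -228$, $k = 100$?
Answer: $-22800$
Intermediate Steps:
$n = 100$
$n T = 100 \left(-228\right) = -22800$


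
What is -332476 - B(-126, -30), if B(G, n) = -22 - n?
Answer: -332484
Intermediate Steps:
-332476 - B(-126, -30) = -332476 - (-22 - 1*(-30)) = -332476 - (-22 + 30) = -332476 - 1*8 = -332476 - 8 = -332484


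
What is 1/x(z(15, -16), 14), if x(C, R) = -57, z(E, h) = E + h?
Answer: -1/57 ≈ -0.017544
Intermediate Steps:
1/x(z(15, -16), 14) = 1/(-57) = -1/57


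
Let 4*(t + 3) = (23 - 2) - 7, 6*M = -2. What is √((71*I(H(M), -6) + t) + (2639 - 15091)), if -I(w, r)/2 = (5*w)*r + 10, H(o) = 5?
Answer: √29714/2 ≈ 86.189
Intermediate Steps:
M = -⅓ (M = (⅙)*(-2) = -⅓ ≈ -0.33333)
t = ½ (t = -3 + ((23 - 2) - 7)/4 = -3 + (21 - 7)/4 = -3 + (¼)*14 = -3 + 7/2 = ½ ≈ 0.50000)
I(w, r) = -20 - 10*r*w (I(w, r) = -2*((5*w)*r + 10) = -2*(5*r*w + 10) = -2*(10 + 5*r*w) = -20 - 10*r*w)
√((71*I(H(M), -6) + t) + (2639 - 15091)) = √((71*(-20 - 10*(-6)*5) + ½) + (2639 - 15091)) = √((71*(-20 + 300) + ½) - 12452) = √((71*280 + ½) - 12452) = √((19880 + ½) - 12452) = √(39761/2 - 12452) = √(14857/2) = √29714/2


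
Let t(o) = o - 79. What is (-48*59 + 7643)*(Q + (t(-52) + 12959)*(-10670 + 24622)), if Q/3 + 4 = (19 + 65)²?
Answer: 861156549132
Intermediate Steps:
t(o) = -79 + o
Q = 21156 (Q = -12 + 3*(19 + 65)² = -12 + 3*84² = -12 + 3*7056 = -12 + 21168 = 21156)
(-48*59 + 7643)*(Q + (t(-52) + 12959)*(-10670 + 24622)) = (-48*59 + 7643)*(21156 + ((-79 - 52) + 12959)*(-10670 + 24622)) = (-2832 + 7643)*(21156 + (-131 + 12959)*13952) = 4811*(21156 + 12828*13952) = 4811*(21156 + 178976256) = 4811*178997412 = 861156549132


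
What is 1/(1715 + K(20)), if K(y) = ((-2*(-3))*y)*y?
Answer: 1/4115 ≈ 0.00024301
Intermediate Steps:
K(y) = 6*y² (K(y) = (6*y)*y = 6*y²)
1/(1715 + K(20)) = 1/(1715 + 6*20²) = 1/(1715 + 6*400) = 1/(1715 + 2400) = 1/4115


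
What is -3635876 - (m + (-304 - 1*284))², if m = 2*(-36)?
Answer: -4071476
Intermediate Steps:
m = -72
-3635876 - (m + (-304 - 1*284))² = -3635876 - (-72 + (-304 - 1*284))² = -3635876 - (-72 + (-304 - 284))² = -3635876 - (-72 - 588)² = -3635876 - 1*(-660)² = -3635876 - 1*435600 = -3635876 - 435600 = -4071476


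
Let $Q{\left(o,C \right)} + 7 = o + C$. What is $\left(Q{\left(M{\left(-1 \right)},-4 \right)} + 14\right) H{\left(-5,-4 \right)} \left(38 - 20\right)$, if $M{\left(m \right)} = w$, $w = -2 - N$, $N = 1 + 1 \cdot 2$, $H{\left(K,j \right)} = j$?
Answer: $144$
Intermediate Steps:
$N = 3$ ($N = 1 + 2 = 3$)
$w = -5$ ($w = -2 - 3 = -5$)
$M{\left(m \right)} = -5$
$Q{\left(o,C \right)} = -7 + C + o$ ($Q{\left(o,C \right)} = -7 + \left(o + C\right) = -7 + \left(C + o\right) = -7 + C + o$)
$\left(Q{\left(M{\left(-1 \right)},-4 \right)} + 14\right) H{\left(-5,-4 \right)} \left(38 - 20\right) = \left(\left(-7 - 4 - 5\right) + 14\right) \left(-4\right) \left(38 - 20\right) = \left(-16 + 14\right) \left(-4\right) \left(38 - 20\right) = \left(-2\right) \left(-4\right) 18 = 8 \cdot 18 = 144$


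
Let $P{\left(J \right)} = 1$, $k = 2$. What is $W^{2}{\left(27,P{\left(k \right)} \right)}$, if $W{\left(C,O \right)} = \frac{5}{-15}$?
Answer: $\frac{1}{9} \approx 0.11111$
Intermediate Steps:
$W{\left(C,O \right)} = - \frac{1}{3}$ ($W{\left(C,O \right)} = 5 \left(- \frac{1}{15}\right) = - \frac{1}{3}$)
$W^{2}{\left(27,P{\left(k \right)} \right)} = \left(- \frac{1}{3}\right)^{2} = \frac{1}{9}$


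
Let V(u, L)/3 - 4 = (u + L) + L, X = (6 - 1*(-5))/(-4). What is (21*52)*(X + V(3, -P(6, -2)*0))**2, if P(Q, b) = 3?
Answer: 1454817/4 ≈ 3.6370e+5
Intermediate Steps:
X = -11/4 (X = (6 + 5)*(-1/4) = 11*(-1/4) = -11/4 ≈ -2.7500)
V(u, L) = 12 + 3*u + 6*L (V(u, L) = 12 + 3*((u + L) + L) = 12 + 3*((L + u) + L) = 12 + 3*(u + 2*L) = 12 + (3*u + 6*L) = 12 + 3*u + 6*L)
(21*52)*(X + V(3, -P(6, -2)*0))**2 = (21*52)*(-11/4 + (12 + 3*3 + 6*(-1*3*0)))**2 = 1092*(-11/4 + (12 + 9 + 6*(-3*0)))**2 = 1092*(-11/4 + (12 + 9 + 6*0))**2 = 1092*(-11/4 + (12 + 9 + 0))**2 = 1092*(-11/4 + 21)**2 = 1092*(73/4)**2 = 1092*(5329/16) = 1454817/4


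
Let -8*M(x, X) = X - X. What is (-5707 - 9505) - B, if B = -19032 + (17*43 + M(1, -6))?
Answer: 3089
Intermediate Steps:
M(x, X) = 0 (M(x, X) = -(X - X)/8 = -⅛*0 = 0)
B = -18301 (B = -19032 + (17*43 + 0) = -19032 + (731 + 0) = -19032 + 731 = -18301)
(-5707 - 9505) - B = (-5707 - 9505) - 1*(-18301) = -15212 + 18301 = 3089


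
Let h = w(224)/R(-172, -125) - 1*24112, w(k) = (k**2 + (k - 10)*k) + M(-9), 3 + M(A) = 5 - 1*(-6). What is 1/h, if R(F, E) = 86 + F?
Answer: -43/1085876 ≈ -3.9599e-5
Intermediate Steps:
M(A) = 8 (M(A) = -3 + (5 - 1*(-6)) = -3 + (5 + 6) = -3 + 11 = 8)
w(k) = 8 + k**2 + k*(-10 + k) (w(k) = (k**2 + (k - 10)*k) + 8 = (k**2 + (-10 + k)*k) + 8 = (k**2 + k*(-10 + k)) + 8 = 8 + k**2 + k*(-10 + k))
h = -1085876/43 (h = (8 - 10*224 + 2*224**2)/(86 - 172) - 1*24112 = (8 - 2240 + 2*50176)/(-86) - 24112 = (8 - 2240 + 100352)*(-1/86) - 24112 = 98120*(-1/86) - 24112 = -49060/43 - 24112 = -1085876/43 ≈ -25253.)
1/h = 1/(-1085876/43) = -43/1085876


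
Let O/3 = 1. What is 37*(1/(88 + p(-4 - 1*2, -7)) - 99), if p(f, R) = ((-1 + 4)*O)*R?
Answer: -91538/25 ≈ -3661.5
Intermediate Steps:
O = 3 (O = 3*1 = 3)
p(f, R) = 9*R (p(f, R) = ((-1 + 4)*3)*R = (3*3)*R = 9*R)
37*(1/(88 + p(-4 - 1*2, -7)) - 99) = 37*(1/(88 + 9*(-7)) - 99) = 37*(1/(88 - 63) - 99) = 37*(1/25 - 99) = 37*(-2474/25) = -91538/25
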